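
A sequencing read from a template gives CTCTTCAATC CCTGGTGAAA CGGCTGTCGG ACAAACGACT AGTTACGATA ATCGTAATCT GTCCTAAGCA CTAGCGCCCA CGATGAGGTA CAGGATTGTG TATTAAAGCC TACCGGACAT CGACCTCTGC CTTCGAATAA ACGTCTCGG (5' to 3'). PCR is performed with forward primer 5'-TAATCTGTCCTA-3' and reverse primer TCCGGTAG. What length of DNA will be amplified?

63 bp

The forward primer matches the template at positions 55–66.
The reverse primer's reverse complement is CTACCGGA, which matches the template at positions 110–117.
Amplicon spans positions 55–117: 63 bp.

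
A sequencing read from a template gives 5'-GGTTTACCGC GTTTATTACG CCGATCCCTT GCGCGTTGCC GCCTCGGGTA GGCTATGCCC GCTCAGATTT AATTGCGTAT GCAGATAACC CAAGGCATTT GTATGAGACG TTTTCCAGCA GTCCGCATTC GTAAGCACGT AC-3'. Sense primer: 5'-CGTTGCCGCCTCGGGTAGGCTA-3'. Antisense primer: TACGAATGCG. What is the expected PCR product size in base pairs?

The forward primer matches the template at positions 34–55.
The reverse primer's reverse complement is CGCATTCGTA, which matches the template at positions 124–133.
Amplicon spans positions 34–133: 100 bp.

100 bp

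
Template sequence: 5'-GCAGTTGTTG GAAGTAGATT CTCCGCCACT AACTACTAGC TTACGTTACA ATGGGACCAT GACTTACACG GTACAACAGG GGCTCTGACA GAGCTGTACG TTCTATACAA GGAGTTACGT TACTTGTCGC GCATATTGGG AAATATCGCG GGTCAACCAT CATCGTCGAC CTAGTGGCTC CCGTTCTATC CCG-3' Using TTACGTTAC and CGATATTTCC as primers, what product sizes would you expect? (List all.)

108 bp, 34 bp

The forward primer TTACGTTAC matches the top strand at positions 41–49, 115–123.
The reverse primer's reverse complement is GGAAATATCG, matching at positions 139–148.
Each forward site pairs with the reverse site to give a product ending at position 148: sizes 108, 34 bp.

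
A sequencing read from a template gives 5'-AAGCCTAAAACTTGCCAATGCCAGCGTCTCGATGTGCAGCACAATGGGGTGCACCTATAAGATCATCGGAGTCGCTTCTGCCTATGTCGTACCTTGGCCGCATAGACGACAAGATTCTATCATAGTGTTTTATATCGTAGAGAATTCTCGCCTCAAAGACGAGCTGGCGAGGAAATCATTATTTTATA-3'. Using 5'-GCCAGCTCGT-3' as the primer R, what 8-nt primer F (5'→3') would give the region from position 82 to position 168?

5'-CTATGTCG-3'

The reverse primer's reverse complement ACGAGCTGGC matches the template at positions 159–168; the product starts at position 82.
The forward primer is identical to the top strand over positions 82–89: CTATGTCG.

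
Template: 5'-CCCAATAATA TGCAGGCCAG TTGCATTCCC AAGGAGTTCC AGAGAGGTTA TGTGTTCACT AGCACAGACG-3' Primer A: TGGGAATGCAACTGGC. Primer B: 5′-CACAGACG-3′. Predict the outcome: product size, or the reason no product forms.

Primer A (TGGGAATGCAACTGGC) has reverse complement GCCAGTTGCATTCCCA, which matches the top strand at positions 16–31; primer A anneals to the top strand there with its 3' end pointing upstream toward position 16.
Primer B (CACAGACG) matches the top strand directly at positions 63–70; it anneals to the bottom strand with its 3' end pointing downstream toward position 70.
The 3' ends diverge (primer A extends toward position 1, primer B toward position 70), so the primers never converge on a shared product.

No product — the primers' 3' ends point away from each other.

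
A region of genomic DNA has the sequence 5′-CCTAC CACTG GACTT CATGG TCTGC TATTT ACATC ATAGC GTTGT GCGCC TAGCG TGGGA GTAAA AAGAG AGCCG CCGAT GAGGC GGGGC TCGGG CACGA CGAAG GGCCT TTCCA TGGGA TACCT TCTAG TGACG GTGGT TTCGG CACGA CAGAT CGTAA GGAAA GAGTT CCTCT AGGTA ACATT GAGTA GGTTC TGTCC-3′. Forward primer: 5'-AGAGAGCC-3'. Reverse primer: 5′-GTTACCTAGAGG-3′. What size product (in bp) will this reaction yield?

Forward primer AGAGAGCC is found on the top strand at positions 67–74.
Taking the reverse complement of GTTACCTAGAGG gives CCTCTAGGTAAC, found at positions 171–182 on the template; the primer anneals here to the top strand with its 3' end pointing upstream.
The product runs from position 67 to position 182, so its length is 182 − 67 + 1 = 116 bp.

116 bp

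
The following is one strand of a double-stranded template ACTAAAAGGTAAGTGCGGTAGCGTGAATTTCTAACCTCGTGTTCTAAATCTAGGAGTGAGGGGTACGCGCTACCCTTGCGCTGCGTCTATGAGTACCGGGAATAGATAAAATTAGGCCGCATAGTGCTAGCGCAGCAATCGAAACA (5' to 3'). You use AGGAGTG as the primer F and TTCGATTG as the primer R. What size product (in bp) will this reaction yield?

92 bp

Scanning the template, AGGAGTG occurs at positions 52–58; this primer anneals to the bottom strand there with its 3' end pointing downstream.
Taking the reverse complement of TTCGATTG gives CAATCGAA, found at positions 136–143 on the template; the primer anneals here to the top strand with its 3' end pointing upstream.
Product length = (reverse-primer end) − (forward-primer start) + 1 = 143 − 52 + 1 = 92 bp.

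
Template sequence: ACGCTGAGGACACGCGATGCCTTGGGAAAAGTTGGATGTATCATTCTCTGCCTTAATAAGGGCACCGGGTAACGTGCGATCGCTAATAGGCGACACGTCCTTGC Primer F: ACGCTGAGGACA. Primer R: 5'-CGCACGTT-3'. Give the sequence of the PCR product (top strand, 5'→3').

5'-ACGCTGAGGACACGCGATGCCTTGGGAAAAGTTGGATGTATCATTCTCTGCCTTAATAAGGGCACCGGGTAACGTGCG-3'

Forward primer ACGCTGAGGACA is found on the top strand at positions 1–12.
The reverse primer's reverse complement is AACGTGCG, which matches the template at positions 71–78.
The product is the template from position 1 through 78 (78 bp).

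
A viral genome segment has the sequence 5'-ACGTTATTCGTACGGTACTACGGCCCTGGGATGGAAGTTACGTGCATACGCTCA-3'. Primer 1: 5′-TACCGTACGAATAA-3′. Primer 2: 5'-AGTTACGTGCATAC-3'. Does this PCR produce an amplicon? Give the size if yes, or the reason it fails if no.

Primer 1 (TACCGTACGAATAA) has reverse complement TTATTCGTACGGTA, which matches the top strand at positions 4–17; primer 1 anneals to the top strand there with its 3' end pointing upstream toward position 4.
Primer 2 (AGTTACGTGCATAC) matches the top strand directly at positions 36–49; it anneals to the bottom strand with its 3' end pointing downstream toward position 49.
The 3' ends diverge (primer 1 extends toward position 1, primer 2 toward position 54), so the primers never converge on a shared product.

No product — the primers' 3' ends point away from each other.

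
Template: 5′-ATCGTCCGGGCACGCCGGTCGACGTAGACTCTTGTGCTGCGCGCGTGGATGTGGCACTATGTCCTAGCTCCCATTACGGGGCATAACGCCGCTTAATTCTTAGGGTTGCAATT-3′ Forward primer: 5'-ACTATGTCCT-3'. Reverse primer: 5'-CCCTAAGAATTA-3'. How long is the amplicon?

The forward primer matches the template at positions 56–65.
The reverse primer's reverse complement is TAATTCTTAGGG, which matches the template at positions 94–105.
Product length = (reverse-primer end) − (forward-primer start) + 1 = 105 − 56 + 1 = 50 bp.

50 bp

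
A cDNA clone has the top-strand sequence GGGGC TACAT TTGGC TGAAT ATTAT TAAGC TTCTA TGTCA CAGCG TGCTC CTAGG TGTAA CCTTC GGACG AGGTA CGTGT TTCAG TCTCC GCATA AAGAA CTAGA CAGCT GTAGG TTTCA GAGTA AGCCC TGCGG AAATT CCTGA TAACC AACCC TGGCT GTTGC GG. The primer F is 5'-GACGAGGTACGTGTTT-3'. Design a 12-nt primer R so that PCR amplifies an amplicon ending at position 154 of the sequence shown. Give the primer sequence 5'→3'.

5'-GGTTGGTTATCA-3'

The forward primer binds at positions 67–82; the product's 3' end on the top strand is position 154.
The reverse primer anneals to the top strand over positions 143–154, i.e. to TGATAACCAACC.
Its sequence written 5'→3' is the reverse complement: GGTTGGTTATCA.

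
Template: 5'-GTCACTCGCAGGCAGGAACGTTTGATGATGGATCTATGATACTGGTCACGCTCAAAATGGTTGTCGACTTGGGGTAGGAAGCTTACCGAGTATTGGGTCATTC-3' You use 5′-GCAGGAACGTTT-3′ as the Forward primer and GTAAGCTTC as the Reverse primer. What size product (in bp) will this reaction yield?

75 bp

Scanning the template, GCAGGAACGTTT occurs at positions 12–23; this primer anneals to the bottom strand there with its 3' end pointing downstream.
Reverse complement of the reverse primer: GAAGCTTAC. This occurs on the top strand at positions 78–86.
The product runs from position 12 to position 86, so its length is 86 − 12 + 1 = 75 bp.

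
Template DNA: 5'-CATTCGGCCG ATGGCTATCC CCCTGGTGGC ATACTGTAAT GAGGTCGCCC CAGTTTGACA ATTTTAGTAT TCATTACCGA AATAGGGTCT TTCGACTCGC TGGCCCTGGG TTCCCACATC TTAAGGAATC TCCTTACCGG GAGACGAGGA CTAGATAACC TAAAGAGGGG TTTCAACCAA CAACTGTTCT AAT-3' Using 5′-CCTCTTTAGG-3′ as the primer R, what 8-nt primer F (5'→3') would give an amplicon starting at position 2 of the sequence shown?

The reverse primer's reverse complement CCTAAAGAGG matches the template at positions 159–168; the product starts at position 2.
The forward primer is identical to the top strand over positions 2–9: ATTCGGCC.

5'-ATTCGGCC-3'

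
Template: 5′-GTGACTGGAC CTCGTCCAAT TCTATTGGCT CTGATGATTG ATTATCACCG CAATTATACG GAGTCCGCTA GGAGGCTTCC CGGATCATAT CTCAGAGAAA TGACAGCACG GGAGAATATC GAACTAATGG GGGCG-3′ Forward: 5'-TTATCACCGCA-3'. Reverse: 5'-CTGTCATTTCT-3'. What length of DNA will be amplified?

Forward primer TTATCACCGCA is found on the top strand at positions 42–52.
The reverse primer's reverse complement is AGAAATGACAG, which matches the template at positions 96–106.
Amplicon spans positions 42–106: 65 bp.

65 bp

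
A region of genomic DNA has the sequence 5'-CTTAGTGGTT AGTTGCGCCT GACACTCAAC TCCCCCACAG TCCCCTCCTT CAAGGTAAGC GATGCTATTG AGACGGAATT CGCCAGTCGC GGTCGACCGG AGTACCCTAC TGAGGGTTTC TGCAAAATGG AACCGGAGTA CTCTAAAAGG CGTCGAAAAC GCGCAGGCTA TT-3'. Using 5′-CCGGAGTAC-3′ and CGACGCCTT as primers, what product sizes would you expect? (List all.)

The forward primer CCGGAGTAC matches the top strand at positions 97–105, 133–141.
The reverse primer's reverse complement is AAGGCGTCG, matching at positions 147–155.
Each forward site pairs with the reverse site to give a product ending at position 155: sizes 59, 23 bp.

59 bp, 23 bp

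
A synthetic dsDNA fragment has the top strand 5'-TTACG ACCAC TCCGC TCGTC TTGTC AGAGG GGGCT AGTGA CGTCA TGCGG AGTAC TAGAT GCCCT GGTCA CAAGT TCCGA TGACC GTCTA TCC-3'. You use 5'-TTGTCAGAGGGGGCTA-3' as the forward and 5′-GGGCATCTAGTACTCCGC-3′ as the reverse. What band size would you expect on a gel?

Forward primer TTGTCAGAGGGGGCTA is found on the top strand at positions 21–36.
Taking the reverse complement of GGGCATCTAGTACTCCGC gives GCGGAGTACTAGATGCCC, found at positions 47–64 on the template; the primer anneals here to the top strand with its 3' end pointing upstream.
Product length = (reverse-primer end) − (forward-primer start) + 1 = 64 − 21 + 1 = 44 bp.

44 bp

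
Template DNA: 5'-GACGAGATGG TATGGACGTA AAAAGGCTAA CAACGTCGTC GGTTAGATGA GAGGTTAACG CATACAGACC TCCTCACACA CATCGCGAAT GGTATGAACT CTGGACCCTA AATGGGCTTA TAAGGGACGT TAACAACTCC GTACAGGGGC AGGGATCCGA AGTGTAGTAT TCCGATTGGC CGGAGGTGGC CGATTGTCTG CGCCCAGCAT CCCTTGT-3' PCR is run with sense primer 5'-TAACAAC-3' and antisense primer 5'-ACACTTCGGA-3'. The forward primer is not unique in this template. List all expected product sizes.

138 bp, 35 bp

The forward primer TAACAAC matches the top strand at positions 28–34, 131–137.
The reverse primer's reverse complement is TCCGAAGTGT, matching at positions 156–165.
Each forward site pairs with the reverse site to give a product ending at position 165: sizes 138, 35 bp.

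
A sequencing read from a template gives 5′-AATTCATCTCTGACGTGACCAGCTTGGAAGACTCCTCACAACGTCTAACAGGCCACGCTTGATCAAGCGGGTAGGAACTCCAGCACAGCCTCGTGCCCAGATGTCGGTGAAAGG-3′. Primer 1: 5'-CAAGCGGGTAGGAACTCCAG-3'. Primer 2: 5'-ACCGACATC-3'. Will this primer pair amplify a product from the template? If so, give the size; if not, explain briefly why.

Primer 1 (CAAGCGGGTAGGAACTCCAG) matches the top strand at positions 64–83; it acts as a forward primer.
Primer 2's reverse complement is GATGTCGGT, matching the top strand at positions 100–108; it acts as a reverse primer.
The 3' ends face each other across positions 64–108, giving a 45 bp product.

Yes — a 45 bp product.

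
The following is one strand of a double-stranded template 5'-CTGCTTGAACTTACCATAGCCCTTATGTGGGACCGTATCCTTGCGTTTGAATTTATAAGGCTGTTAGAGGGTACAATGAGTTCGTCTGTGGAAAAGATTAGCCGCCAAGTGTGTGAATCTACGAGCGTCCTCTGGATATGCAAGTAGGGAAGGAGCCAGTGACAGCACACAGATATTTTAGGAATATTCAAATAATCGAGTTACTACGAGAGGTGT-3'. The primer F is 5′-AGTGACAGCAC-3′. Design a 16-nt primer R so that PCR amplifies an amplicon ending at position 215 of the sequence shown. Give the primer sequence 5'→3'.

The forward primer binds at positions 158–168; the product's 3' end on the top strand is position 215.
The reverse primer anneals to the top strand over positions 200–215, i.e. to GTTACTACGAGAGGTG.
Its sequence written 5'→3' is the reverse complement: CACCTCTCGTAGTAAC.

5'-CACCTCTCGTAGTAAC-3'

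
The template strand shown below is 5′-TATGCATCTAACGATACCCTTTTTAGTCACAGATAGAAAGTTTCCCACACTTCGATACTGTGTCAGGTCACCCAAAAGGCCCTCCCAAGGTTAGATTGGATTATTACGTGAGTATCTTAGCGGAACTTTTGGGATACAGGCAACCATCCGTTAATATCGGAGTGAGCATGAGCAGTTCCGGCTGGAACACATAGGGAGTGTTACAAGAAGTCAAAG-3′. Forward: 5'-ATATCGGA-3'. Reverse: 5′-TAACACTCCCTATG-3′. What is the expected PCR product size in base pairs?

Scanning the template, ATATCGGA occurs at positions 154–161; this primer anneals to the bottom strand there with its 3' end pointing downstream.
Reverse complement of the reverse primer: CATAGGGAGTGTTA. This occurs on the top strand at positions 190–203.
Amplicon spans positions 154–203: 50 bp.

50 bp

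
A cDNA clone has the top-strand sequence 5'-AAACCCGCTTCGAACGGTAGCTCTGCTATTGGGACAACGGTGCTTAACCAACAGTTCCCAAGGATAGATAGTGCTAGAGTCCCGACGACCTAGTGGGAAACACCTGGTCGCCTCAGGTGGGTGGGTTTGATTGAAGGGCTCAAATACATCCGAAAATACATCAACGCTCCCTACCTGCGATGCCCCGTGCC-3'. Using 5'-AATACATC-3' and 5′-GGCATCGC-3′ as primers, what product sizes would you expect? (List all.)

42 bp, 30 bp

The forward primer AATACATC matches the top strand at positions 143–150, 155–162.
The reverse primer's reverse complement is GCGATGCC, matching at positions 177–184.
Each forward site pairs with the reverse site to give a product ending at position 184: sizes 42, 30 bp.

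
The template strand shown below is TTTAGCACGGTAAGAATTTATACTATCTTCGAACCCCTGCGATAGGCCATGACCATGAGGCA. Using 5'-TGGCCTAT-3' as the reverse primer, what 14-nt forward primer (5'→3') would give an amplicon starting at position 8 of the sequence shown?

5'-CGGTAAGAATTTAT-3'

The reverse primer's reverse complement ATAGGCCA matches the template at positions 42–49; the product starts at position 8.
The forward primer is identical to the top strand over positions 8–21: CGGTAAGAATTTAT.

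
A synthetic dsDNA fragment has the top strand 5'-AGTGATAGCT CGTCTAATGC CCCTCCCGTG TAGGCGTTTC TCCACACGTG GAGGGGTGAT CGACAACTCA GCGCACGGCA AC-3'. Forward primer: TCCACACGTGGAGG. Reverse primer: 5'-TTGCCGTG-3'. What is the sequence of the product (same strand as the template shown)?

5'-TCCACACGTGGAGGGGTGATCGACAACTCAGCGCACGGCAA-3'

The forward primer matches the template at positions 41–54.
Reverse complement of the reverse primer: CACGGCAA. This occurs on the top strand at positions 74–81.
The product is the template from position 41 through 81 (41 bp).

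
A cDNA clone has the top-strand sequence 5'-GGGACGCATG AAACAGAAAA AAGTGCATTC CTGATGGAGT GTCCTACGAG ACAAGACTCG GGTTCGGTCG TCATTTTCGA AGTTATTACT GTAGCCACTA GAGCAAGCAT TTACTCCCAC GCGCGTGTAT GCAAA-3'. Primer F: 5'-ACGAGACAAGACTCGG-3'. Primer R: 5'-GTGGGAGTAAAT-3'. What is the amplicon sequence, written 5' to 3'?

5'-ACGAGACAAGACTCGGGTTCGGTCGTCATTTTCGAAGTTATTACTGTAGCCACTAGAGCAAGCATTTACTCCCAC-3'

The forward primer matches the template at positions 46–61.
The reverse primer's reverse complement is ATTTACTCCCAC, which matches the template at positions 109–120.
The product is the template from position 46 through 120 (75 bp).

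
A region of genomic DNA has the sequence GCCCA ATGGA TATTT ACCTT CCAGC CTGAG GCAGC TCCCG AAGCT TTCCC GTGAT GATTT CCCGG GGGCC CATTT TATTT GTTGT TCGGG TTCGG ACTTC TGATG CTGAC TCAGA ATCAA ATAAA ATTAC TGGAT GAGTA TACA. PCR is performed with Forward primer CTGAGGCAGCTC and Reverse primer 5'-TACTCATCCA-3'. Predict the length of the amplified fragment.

115 bp

Forward primer CTGAGGCAGCTC is found on the top strand at positions 26–37.
Reverse complement of the reverse primer: TGGATGAGTA. This occurs on the top strand at positions 131–140.
The product runs from position 26 to position 140, so its length is 140 − 26 + 1 = 115 bp.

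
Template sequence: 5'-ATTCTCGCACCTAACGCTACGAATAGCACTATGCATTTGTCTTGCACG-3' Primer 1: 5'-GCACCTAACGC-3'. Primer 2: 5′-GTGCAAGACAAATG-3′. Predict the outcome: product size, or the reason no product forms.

Primer 1 (GCACCTAACGC) matches the top strand at positions 7–17; it acts as a forward primer.
Primer 2's reverse complement is CATTTGTCTTGCAC, matching the top strand at positions 34–47; it acts as a reverse primer.
The 3' ends face each other across positions 7–47, giving a 41 bp product.

Yes — a 41 bp product.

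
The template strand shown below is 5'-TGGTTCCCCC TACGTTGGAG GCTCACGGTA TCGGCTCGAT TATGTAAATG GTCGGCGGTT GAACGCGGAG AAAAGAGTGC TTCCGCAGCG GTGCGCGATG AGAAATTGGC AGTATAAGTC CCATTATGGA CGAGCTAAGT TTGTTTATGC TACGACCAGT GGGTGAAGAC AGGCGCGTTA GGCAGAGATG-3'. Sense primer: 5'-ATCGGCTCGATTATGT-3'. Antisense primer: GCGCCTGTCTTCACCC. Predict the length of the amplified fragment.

147 bp

Scanning the template, ATCGGCTCGATTATGT occurs at positions 30–45; this primer anneals to the bottom strand there with its 3' end pointing downstream.
Taking the reverse complement of GCGCCTGTCTTCACCC gives GGGTGAAGACAGGCGC, found at positions 161–176 on the template; the primer anneals here to the top strand with its 3' end pointing upstream.
Product length = (reverse-primer end) − (forward-primer start) + 1 = 176 − 30 + 1 = 147 bp.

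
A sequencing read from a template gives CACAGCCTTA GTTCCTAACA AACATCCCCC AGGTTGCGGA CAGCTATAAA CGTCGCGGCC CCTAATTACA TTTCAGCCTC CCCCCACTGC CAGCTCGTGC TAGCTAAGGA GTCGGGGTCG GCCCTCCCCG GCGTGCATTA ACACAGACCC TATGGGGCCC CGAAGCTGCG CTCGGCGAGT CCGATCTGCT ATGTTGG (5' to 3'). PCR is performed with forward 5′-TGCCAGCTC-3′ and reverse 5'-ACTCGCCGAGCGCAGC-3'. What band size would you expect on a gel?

93 bp

Forward primer TGCCAGCTC is found on the top strand at positions 88–96.
The reverse primer's reverse complement is GCTGCGCTCGGCGAGT, which matches the template at positions 165–180.
Product length = (reverse-primer end) − (forward-primer start) + 1 = 180 − 88 + 1 = 93 bp.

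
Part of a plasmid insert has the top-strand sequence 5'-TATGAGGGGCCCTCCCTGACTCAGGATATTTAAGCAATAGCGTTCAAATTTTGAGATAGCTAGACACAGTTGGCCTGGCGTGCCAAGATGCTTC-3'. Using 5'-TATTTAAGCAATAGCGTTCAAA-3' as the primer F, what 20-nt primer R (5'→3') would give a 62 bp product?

5'-TCTTGGCACGCCAGGCCAAC-3'

The forward primer binds at positions 27–48, so a 62 bp product ends at position 27 + 62 − 1 = 88.
The reverse primer anneals to the top strand over positions 69–88, i.e. to GTTGGCCTGGCGTGCCAAGA.
Its sequence written 5'→3' is the reverse complement: TCTTGGCACGCCAGGCCAAC.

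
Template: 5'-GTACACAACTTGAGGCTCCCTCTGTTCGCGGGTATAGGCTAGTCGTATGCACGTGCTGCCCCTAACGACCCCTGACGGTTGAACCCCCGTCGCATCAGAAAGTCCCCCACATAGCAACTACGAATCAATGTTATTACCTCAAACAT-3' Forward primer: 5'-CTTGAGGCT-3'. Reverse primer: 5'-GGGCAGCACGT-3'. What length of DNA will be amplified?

Scanning the template, CTTGAGGCT occurs at positions 9–17; this primer anneals to the bottom strand there with its 3' end pointing downstream.
Taking the reverse complement of GGGCAGCACGT gives ACGTGCTGCCC, found at positions 51–61 on the template; the primer anneals here to the top strand with its 3' end pointing upstream.
Amplicon spans positions 9–61: 53 bp.

53 bp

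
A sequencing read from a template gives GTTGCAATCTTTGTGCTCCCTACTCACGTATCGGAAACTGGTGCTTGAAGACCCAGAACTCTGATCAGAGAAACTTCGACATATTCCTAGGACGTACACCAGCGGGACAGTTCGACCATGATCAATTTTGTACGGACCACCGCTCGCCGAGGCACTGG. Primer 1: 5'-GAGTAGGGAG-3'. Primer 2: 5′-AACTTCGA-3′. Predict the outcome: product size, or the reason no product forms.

No product — the primers' 3' ends point away from each other.

Primer 1 (GAGTAGGGAG) has reverse complement CTCCCTACTC, which matches the top strand at positions 16–25; primer 1 anneals to the top strand there with its 3' end pointing upstream toward position 16.
Primer 2 (AACTTCGA) matches the top strand directly at positions 72–79; it anneals to the bottom strand with its 3' end pointing downstream toward position 79.
The 3' ends diverge (primer 1 extends toward position 1, primer 2 toward position 158), so the primers never converge on a shared product.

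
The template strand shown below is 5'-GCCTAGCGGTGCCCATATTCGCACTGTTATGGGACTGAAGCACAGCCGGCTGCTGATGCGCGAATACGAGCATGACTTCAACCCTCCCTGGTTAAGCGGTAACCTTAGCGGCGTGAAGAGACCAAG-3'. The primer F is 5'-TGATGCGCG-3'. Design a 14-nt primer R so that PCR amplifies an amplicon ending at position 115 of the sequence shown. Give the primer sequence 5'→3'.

The forward primer binds at positions 54–62; the product's 3' end on the top strand is position 115.
The reverse primer anneals to the top strand over positions 102–115, i.e. to ACCTTAGCGGCGTG.
Its sequence written 5'→3' is the reverse complement: CACGCCGCTAAGGT.

5'-CACGCCGCTAAGGT-3'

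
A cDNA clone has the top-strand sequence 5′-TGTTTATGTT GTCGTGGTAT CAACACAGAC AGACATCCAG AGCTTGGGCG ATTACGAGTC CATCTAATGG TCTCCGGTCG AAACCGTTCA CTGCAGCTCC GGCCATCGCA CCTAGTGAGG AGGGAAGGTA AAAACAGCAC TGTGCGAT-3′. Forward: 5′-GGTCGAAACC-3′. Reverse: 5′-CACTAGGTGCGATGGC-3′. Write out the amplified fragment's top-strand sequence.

5'-GGTCGAAACCGTTCACTGCAGCTCCGGCCATCGCACCTAGTG-3'

Scanning the template, GGTCGAAACC occurs at positions 76–85; this primer anneals to the bottom strand there with its 3' end pointing downstream.
Reverse complement of the reverse primer: GCCATCGCACCTAGTG. This occurs on the top strand at positions 102–117.
The product is the template from position 76 through 117 (42 bp).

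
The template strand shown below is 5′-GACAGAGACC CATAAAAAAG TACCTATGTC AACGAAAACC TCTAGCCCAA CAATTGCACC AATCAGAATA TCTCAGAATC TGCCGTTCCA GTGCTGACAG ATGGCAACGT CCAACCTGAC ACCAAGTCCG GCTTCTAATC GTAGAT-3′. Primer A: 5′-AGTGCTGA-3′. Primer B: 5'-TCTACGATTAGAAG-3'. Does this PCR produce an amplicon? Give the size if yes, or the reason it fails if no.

Yes — a 56 bp product.

Primer A (AGTGCTGA) matches the top strand at positions 90–97; it acts as a forward primer.
Primer B's reverse complement is CTTCTAATCGTAGA, matching the top strand at positions 132–145; it acts as a reverse primer.
The 3' ends face each other across positions 90–145, giving a 56 bp product.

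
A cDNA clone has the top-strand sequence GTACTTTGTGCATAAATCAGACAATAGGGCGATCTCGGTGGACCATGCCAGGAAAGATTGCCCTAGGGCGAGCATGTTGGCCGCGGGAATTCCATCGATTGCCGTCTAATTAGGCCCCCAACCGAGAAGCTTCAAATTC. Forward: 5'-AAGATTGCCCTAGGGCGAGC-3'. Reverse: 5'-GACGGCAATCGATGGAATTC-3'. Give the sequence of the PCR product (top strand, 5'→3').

Forward primer AAGATTGCCCTAGGGCGAGC is found on the top strand at positions 54–73.
Taking the reverse complement of GACGGCAATCGATGGAATTC gives GAATTCCATCGATTGCCGTC, found at positions 87–106 on the template; the primer anneals here to the top strand with its 3' end pointing upstream.
The product is the template from position 54 through 106 (53 bp).

5'-AAGATTGCCCTAGGGCGAGCATGTTGGCCGCGGGAATTCCATCGATTGCCGTC-3'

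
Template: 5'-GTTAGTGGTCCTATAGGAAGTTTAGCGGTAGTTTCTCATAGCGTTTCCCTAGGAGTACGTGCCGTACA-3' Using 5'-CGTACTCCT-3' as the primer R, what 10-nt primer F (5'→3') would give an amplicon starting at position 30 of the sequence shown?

The reverse primer's reverse complement AGGAGTACG matches the template at positions 51–59; the product starts at position 30.
The forward primer is identical to the top strand over positions 30–39: AGTTTCTCAT.

5'-AGTTTCTCAT-3'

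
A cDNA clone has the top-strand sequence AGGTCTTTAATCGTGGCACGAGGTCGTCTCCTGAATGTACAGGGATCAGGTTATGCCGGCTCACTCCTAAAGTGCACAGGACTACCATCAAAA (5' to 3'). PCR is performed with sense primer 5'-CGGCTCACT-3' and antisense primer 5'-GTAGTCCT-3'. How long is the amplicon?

29 bp

Forward primer CGGCTCACT is found on the top strand at positions 57–65.
Taking the reverse complement of GTAGTCCT gives AGGACTAC, found at positions 78–85 on the template; the primer anneals here to the top strand with its 3' end pointing upstream.
Amplicon spans positions 57–85: 29 bp.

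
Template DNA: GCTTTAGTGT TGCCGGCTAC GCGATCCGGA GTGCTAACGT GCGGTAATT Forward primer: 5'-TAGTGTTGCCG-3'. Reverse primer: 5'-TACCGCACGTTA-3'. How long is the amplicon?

The forward primer matches the template at positions 5–15.
Taking the reverse complement of TACCGCACGTTA gives TAACGTGCGGTA, found at positions 35–46 on the template; the primer anneals here to the top strand with its 3' end pointing upstream.
Amplicon spans positions 5–46: 42 bp.

42 bp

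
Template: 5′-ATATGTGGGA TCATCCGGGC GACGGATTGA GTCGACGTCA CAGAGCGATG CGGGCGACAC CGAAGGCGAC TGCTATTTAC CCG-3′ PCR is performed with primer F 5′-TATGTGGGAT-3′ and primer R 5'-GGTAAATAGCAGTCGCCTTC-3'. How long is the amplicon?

Scanning the template, TATGTGGGAT occurs at positions 2–11; this primer anneals to the bottom strand there with its 3' end pointing downstream.
Reverse complement of the reverse primer: GAAGGCGACTGCTATTTACC. This occurs on the top strand at positions 62–81.
Product length = (reverse-primer end) − (forward-primer start) + 1 = 81 − 2 + 1 = 80 bp.

80 bp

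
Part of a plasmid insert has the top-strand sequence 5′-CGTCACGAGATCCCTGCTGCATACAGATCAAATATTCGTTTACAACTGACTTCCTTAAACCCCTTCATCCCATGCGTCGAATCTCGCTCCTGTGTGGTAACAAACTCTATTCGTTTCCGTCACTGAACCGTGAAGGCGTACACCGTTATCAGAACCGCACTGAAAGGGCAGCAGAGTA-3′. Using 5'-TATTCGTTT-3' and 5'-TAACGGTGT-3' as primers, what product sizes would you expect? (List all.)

116 bp, 41 bp

The forward primer TATTCGTTT matches the top strand at positions 33–41, 108–116.
The reverse primer's reverse complement is ACACCGTTA, matching at positions 140–148.
Each forward site pairs with the reverse site to give a product ending at position 148: sizes 116, 41 bp.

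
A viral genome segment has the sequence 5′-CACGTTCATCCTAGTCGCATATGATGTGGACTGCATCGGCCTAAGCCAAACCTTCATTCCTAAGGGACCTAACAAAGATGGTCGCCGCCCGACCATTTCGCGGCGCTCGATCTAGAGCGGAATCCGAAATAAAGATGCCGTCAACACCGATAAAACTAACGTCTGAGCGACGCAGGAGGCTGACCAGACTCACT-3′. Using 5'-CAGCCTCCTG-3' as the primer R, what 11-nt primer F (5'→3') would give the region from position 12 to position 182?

The reverse primer's reverse complement CAGGAGGCTG matches the template at positions 173–182; the product starts at position 12.
The forward primer is identical to the top strand over positions 12–22: TAGTCGCATAT.

5'-TAGTCGCATAT-3'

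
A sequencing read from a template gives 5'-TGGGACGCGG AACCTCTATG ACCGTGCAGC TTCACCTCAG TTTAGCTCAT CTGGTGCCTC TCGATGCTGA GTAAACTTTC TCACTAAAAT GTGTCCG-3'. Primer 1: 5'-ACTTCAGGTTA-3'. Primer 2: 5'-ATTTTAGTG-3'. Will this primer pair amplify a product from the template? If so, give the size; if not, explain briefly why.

Primer 1 (ACTTCAGGTTA) does not match the top strand, and its reverse complement TAACCTGAAGT does not match either.
With no annealing site for primer 1, no amplification occurs.

No product — primer 1 has no binding site in the template.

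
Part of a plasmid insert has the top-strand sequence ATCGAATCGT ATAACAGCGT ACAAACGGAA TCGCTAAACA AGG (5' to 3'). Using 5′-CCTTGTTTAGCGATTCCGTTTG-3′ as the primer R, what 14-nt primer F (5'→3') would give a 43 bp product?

5'-ATCGAATCGTATAA-3'

The reverse primer's reverse complement CAAACGGAATCGCTAAACAAGG matches the template at positions 22–43, so the product ends at position 43.
A 43 bp product then starts at position 43 − 43 + 1 = 1.
The forward primer is identical to the top strand there: ATCGAATCGTATAA.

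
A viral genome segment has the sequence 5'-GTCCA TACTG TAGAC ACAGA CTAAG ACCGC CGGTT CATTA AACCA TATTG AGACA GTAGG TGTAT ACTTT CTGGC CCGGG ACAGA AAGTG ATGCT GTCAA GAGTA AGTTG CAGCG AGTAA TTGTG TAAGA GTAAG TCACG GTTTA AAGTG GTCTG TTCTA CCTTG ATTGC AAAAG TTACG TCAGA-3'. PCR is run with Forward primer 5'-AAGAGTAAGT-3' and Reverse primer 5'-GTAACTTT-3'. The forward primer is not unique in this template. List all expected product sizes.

81 bp, 53 bp

The forward primer AAGAGTAAGT matches the top strand at positions 99–108, 127–136.
The reverse primer's reverse complement is AAAGTTAC, matching at positions 172–179.
Each forward site pairs with the reverse site to give a product ending at position 179: sizes 81, 53 bp.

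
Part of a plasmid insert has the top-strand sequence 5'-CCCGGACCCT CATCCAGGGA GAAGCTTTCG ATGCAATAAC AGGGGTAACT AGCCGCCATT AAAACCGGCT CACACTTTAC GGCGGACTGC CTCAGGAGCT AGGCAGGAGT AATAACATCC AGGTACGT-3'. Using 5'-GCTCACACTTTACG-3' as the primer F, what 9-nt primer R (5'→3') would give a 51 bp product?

5'-ATGTTATTA-3'

The forward primer binds at positions 68–81, so a 51 bp product ends at position 68 + 51 − 1 = 118.
The reverse primer anneals to the top strand over positions 110–118, i.e. to TAATAACAT.
Its sequence written 5'→3' is the reverse complement: ATGTTATTA.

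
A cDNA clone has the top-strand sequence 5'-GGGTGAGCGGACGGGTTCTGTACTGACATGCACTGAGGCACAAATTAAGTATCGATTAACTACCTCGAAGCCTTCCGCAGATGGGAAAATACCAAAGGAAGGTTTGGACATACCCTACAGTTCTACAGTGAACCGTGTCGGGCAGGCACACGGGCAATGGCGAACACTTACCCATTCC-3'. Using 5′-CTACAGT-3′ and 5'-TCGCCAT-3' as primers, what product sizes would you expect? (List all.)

49 bp, 41 bp

The forward primer CTACAGT matches the top strand at positions 115–121, 123–129.
The reverse primer's reverse complement is ATGGCGA, matching at positions 157–163.
Each forward site pairs with the reverse site to give a product ending at position 163: sizes 49, 41 bp.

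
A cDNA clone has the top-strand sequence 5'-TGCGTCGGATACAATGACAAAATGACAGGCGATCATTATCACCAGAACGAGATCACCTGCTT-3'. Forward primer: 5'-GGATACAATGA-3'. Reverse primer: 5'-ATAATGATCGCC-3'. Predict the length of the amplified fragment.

Scanning the template, GGATACAATGA occurs at positions 7–17; this primer anneals to the bottom strand there with its 3' end pointing downstream.
Taking the reverse complement of ATAATGATCGCC gives GGCGATCATTAT, found at positions 28–39 on the template; the primer anneals here to the top strand with its 3' end pointing upstream.
Amplicon spans positions 7–39: 33 bp.

33 bp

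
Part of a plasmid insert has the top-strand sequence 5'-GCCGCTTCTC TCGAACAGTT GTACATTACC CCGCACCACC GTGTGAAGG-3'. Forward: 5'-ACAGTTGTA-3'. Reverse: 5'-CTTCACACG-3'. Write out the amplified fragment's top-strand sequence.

5'-ACAGTTGTACATTACCCCGCACCACCGTGTGAAG-3'

Forward primer ACAGTTGTA is found on the top strand at positions 15–23.
Taking the reverse complement of CTTCACACG gives CGTGTGAAG, found at positions 40–48 on the template; the primer anneals here to the top strand with its 3' end pointing upstream.
The product is the template from position 15 through 48 (34 bp).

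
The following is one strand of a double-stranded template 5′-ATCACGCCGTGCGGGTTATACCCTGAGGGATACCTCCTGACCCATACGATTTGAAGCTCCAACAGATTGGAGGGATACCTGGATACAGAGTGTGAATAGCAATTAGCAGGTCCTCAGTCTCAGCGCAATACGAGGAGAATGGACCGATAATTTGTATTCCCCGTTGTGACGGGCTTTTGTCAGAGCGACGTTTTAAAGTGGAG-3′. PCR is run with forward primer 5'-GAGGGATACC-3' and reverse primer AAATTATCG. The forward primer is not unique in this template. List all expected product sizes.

The forward primer GAGGGATACC matches the top strand at positions 25–34, 70–79.
The reverse primer's reverse complement is CGATAATTT, matching at positions 145–153.
Each forward site pairs with the reverse site to give a product ending at position 153: sizes 129, 84 bp.

129 bp, 84 bp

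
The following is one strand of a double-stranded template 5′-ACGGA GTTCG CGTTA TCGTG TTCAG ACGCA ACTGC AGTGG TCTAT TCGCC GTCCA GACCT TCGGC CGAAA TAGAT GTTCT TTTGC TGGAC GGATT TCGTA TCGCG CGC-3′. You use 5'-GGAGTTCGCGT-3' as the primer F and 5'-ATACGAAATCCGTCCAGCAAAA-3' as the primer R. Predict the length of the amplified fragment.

99 bp

Scanning the template, GGAGTTCGCGT occurs at positions 3–13; this primer anneals to the bottom strand there with its 3' end pointing downstream.
The reverse primer's reverse complement is TTTTGCTGGACGGATTTCGTAT, which matches the template at positions 80–101.
Amplicon spans positions 3–101: 99 bp.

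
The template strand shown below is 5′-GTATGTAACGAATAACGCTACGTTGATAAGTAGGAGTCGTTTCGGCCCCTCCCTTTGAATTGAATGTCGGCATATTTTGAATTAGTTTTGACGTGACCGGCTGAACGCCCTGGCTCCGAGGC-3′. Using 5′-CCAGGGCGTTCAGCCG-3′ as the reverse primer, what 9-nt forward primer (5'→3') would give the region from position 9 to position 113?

5'-CGAATAACG-3'

The reverse primer's reverse complement CGGCTGAACGCCCTGG matches the template at positions 98–113; the product starts at position 9.
The forward primer is identical to the top strand over positions 9–17: CGAATAACG.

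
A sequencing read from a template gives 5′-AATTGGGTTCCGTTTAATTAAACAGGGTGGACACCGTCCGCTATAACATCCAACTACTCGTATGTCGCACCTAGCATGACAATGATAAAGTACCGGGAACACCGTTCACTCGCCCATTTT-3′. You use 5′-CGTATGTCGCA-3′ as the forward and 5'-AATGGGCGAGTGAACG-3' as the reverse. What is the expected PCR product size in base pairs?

Forward primer CGTATGTCGCA is found on the top strand at positions 59–69.
Taking the reverse complement of AATGGGCGAGTGAACG gives CGTTCACTCGCCCATT, found at positions 103–118 on the template; the primer anneals here to the top strand with its 3' end pointing upstream.
Amplicon spans positions 59–118: 60 bp.

60 bp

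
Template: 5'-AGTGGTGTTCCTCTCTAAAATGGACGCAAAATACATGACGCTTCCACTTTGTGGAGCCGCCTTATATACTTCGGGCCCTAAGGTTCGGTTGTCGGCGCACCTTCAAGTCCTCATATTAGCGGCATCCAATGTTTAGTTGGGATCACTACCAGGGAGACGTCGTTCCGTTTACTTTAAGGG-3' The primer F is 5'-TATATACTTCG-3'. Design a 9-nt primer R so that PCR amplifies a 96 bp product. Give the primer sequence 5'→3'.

The forward primer binds at positions 63–73, so a 96 bp product ends at position 63 + 96 − 1 = 158.
The reverse primer anneals to the top strand over positions 150–158, i.e. to CAGGGAGAC.
Its sequence written 5'→3' is the reverse complement: GTCTCCCTG.

5'-GTCTCCCTG-3'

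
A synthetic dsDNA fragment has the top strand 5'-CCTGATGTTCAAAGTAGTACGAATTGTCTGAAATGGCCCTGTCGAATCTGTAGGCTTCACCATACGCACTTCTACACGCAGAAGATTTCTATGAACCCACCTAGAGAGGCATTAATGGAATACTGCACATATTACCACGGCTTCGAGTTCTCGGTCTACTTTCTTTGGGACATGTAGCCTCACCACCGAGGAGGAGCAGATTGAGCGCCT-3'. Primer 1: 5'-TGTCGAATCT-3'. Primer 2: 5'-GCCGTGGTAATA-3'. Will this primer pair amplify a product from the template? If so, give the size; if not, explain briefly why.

Primer 1 (TGTCGAATCT) matches the top strand at positions 40–49; it acts as a forward primer.
Primer 2's reverse complement is TATTACCACGGC, matching the top strand at positions 130–141; it acts as a reverse primer.
The 3' ends face each other across positions 40–141, giving a 102 bp product.

Yes — a 102 bp product.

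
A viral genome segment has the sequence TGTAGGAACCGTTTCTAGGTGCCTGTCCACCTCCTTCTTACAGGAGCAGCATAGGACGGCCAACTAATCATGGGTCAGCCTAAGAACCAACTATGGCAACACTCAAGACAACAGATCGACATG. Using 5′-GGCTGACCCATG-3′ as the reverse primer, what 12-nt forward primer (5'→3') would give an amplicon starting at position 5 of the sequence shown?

5'-GGAACCGTTTCT-3'

The reverse primer's reverse complement CATGGGTCAGCC matches the template at positions 69–80; the product starts at position 5.
The forward primer is identical to the top strand over positions 5–16: GGAACCGTTTCT.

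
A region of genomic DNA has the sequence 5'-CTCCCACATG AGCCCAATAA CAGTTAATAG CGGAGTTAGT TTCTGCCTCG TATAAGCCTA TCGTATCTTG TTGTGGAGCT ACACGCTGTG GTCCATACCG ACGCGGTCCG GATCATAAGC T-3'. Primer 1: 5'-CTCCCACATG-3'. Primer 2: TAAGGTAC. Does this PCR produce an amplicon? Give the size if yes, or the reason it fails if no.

Primer 2 (TAAGGTAC) does not match the top strand, and its reverse complement GTACCTTA does not match either.
With no annealing site for primer 2, no amplification occurs.

No product — primer 2 has no binding site in the template.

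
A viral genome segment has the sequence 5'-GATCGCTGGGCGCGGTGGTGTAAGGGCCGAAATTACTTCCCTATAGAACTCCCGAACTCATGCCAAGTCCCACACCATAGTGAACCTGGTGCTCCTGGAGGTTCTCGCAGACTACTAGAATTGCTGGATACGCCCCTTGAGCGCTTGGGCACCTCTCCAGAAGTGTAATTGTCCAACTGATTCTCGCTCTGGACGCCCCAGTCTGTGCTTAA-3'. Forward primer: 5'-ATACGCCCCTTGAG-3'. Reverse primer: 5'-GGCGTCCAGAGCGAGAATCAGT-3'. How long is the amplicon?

The forward primer matches the template at positions 128–141.
Reverse complement of the reverse primer: ACTGATTCTCGCTCTGGACGCC. This occurs on the top strand at positions 176–197.
Product length = (reverse-primer end) − (forward-primer start) + 1 = 197 − 128 + 1 = 70 bp.

70 bp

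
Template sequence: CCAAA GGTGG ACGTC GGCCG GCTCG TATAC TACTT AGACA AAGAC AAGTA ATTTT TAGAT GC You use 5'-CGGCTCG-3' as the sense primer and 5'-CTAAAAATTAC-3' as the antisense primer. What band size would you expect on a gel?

The forward primer matches the template at positions 19–25.
Taking the reverse complement of CTAAAAATTAC gives GTAATTTTTAG, found at positions 48–58 on the template; the primer anneals here to the top strand with its 3' end pointing upstream.
Amplicon spans positions 19–58: 40 bp.

40 bp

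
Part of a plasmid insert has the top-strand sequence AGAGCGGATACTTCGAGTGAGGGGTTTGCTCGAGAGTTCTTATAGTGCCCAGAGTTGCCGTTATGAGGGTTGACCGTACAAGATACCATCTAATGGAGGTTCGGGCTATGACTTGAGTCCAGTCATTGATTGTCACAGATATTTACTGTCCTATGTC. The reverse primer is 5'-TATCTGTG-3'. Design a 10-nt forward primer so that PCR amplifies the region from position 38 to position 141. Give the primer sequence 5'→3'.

The reverse primer's reverse complement CACAGATA matches the template at positions 134–141; the product starts at position 38.
The forward primer is identical to the top strand over positions 38–47: TCTTATAGTG.

5'-TCTTATAGTG-3'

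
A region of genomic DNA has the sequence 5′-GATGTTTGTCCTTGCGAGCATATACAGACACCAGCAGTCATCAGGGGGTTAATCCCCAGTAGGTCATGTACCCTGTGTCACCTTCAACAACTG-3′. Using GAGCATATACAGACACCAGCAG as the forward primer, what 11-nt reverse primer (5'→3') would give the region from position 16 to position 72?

The product's 3' end on the top strand is position 72.
The reverse primer anneals to the top strand over positions 62–72, i.e. to GGTCATGTACC.
Its sequence written 5'→3' is the reverse complement: GGTACATGACC.

5'-GGTACATGACC-3'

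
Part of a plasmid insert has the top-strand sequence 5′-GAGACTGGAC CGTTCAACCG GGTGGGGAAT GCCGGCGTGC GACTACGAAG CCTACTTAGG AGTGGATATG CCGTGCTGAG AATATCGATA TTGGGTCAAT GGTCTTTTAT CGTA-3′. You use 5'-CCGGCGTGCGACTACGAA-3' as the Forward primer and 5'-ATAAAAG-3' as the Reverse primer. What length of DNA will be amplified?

Scanning the template, CCGGCGTGCGACTACGAA occurs at positions 32–49; this primer anneals to the bottom strand there with its 3' end pointing downstream.
Reverse complement of the reverse primer: CTTTTAT. This occurs on the top strand at positions 104–110.
The product runs from position 32 to position 110, so its length is 110 − 32 + 1 = 79 bp.

79 bp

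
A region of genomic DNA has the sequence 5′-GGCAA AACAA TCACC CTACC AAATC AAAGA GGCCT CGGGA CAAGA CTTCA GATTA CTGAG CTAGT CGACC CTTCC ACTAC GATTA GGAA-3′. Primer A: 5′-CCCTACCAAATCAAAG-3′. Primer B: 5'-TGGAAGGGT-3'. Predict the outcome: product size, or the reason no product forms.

Primer A (CCCTACCAAATCAAAG) matches the top strand at positions 14–29; it acts as a forward primer.
Primer B's reverse complement is ACCCTTCCA, matching the top strand at positions 68–76; it acts as a reverse primer.
The 3' ends face each other across positions 14–76, giving a 63 bp product.

Yes — a 63 bp product.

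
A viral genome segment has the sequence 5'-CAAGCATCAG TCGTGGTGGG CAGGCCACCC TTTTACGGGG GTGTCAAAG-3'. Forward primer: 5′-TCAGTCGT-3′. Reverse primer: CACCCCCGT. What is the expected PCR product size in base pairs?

Forward primer TCAGTCGT is found on the top strand at positions 7–14.
Taking the reverse complement of CACCCCCGT gives ACGGGGGTG, found at positions 35–43 on the template; the primer anneals here to the top strand with its 3' end pointing upstream.
Product length = (reverse-primer end) − (forward-primer start) + 1 = 43 − 7 + 1 = 37 bp.

37 bp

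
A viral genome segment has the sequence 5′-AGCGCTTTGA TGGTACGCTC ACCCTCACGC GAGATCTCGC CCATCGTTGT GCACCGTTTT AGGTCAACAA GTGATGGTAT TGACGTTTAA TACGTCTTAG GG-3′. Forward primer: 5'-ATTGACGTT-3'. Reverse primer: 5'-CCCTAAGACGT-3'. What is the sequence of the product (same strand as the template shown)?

Scanning the template, ATTGACGTT occurs at positions 79–87; this primer anneals to the bottom strand there with its 3' end pointing downstream.
Taking the reverse complement of CCCTAAGACGT gives ACGTCTTAGGG, found at positions 92–102 on the template; the primer anneals here to the top strand with its 3' end pointing upstream.
The product is the template from position 79 through 102 (24 bp).

5'-ATTGACGTTTAATACGTCTTAGGG-3'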